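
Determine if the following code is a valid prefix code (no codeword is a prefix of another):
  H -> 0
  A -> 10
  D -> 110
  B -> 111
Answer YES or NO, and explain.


Checking each pair (does one codeword prefix another?):
  H='0' vs A='10': no prefix
  H='0' vs D='110': no prefix
  H='0' vs B='111': no prefix
  A='10' vs H='0': no prefix
  A='10' vs D='110': no prefix
  A='10' vs B='111': no prefix
  D='110' vs H='0': no prefix
  D='110' vs A='10': no prefix
  D='110' vs B='111': no prefix
  B='111' vs H='0': no prefix
  B='111' vs A='10': no prefix
  B='111' vs D='110': no prefix
No violation found over all pairs.

YES -- this is a valid prefix code. No codeword is a prefix of any other codeword.


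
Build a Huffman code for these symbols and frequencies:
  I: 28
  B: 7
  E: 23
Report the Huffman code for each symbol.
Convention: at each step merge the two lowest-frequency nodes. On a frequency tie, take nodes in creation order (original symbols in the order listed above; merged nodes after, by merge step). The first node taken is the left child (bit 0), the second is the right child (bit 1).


Huffman tree construction:
Step 1: Merge B(7) + E(23) = 30
Step 2: Merge I(28) + (B+E)(30) = 58
Read each symbol's code off the tree from the root (left child = 0, right child = 1).

Codes:
  I: 0 (length 1)
  B: 10 (length 2)
  E: 11 (length 2)
Average code length: 88/58 = 1.5172 bits/symbol


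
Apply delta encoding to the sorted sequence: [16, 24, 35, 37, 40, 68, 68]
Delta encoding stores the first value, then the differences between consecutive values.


First value: 16
Deltas:
  24 - 16 = 8
  35 - 24 = 11
  37 - 35 = 2
  40 - 37 = 3
  68 - 40 = 28
  68 - 68 = 0


Delta encoded: [16, 8, 11, 2, 3, 28, 0]


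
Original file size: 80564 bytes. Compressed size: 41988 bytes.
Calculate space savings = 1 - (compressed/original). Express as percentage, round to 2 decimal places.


ratio = compressed/original = 41988/80564 = 0.521176
savings = 1 - ratio = 1 - 0.521176 = 0.478824
as a percentage: 0.478824 * 100 = 47.88%

Space savings = 1 - 41988/80564 = 47.88%


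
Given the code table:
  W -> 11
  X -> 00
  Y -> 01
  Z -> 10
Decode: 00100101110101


Decoding:
00 -> X
10 -> Z
01 -> Y
01 -> Y
11 -> W
01 -> Y
01 -> Y


Result: XZYYWYY


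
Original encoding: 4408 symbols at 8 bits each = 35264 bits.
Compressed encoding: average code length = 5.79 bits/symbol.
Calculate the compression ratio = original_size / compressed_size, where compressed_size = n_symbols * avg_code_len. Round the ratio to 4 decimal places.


original_size = n_symbols * orig_bits = 4408 * 8 = 35264 bits
compressed_size = n_symbols * avg_code_len = 4408 * 5.79 = 25522.32 bits
ratio = original_size / compressed_size = 35264 / 25522.32 = 1.3817

Compression ratio = 1.3817


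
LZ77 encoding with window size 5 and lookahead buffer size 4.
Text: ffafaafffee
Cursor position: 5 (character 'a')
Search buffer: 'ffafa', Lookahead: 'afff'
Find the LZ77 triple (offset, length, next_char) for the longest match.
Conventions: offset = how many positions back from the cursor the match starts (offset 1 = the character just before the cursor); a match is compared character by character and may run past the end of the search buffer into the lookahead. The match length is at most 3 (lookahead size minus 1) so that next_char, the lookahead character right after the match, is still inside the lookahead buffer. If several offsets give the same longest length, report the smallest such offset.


Try each offset into the search buffer:
  offset=1 (pos 4, char 'a'): match length 1
  offset=2 (pos 3, char 'f'): match length 0
  offset=3 (pos 2, char 'a'): match length 2
  offset=4 (pos 1, char 'f'): match length 0
  offset=5 (pos 0, char 'f'): match length 0
Longest match has length 2 at offset 3.
next_char = character at position 5 + 2 = 7 -> 'f'

Best match: offset=3, length=2 (matching 'af' starting at position 2)
LZ77 triple: (3, 2, 'f')


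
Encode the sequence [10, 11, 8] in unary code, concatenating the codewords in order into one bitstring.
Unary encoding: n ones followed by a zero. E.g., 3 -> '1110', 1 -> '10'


Encode each number as n ones followed by a terminating 0:
  10 -> 11111111110 (11 bits)
  11 -> 111111111110 (12 bits)
  8 -> 111111110 (9 bits)
Total length = 11 + 12 + 9 = 32 bits.

Unary([10, 11, 8]) = 11111111110111111111110111111110 (32 bits)


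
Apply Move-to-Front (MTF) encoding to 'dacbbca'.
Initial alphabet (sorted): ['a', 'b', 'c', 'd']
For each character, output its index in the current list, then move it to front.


MTF encoding:
'd': index 3 in ['a', 'b', 'c', 'd'] -> ['d', 'a', 'b', 'c']
'a': index 1 in ['d', 'a', 'b', 'c'] -> ['a', 'd', 'b', 'c']
'c': index 3 in ['a', 'd', 'b', 'c'] -> ['c', 'a', 'd', 'b']
'b': index 3 in ['c', 'a', 'd', 'b'] -> ['b', 'c', 'a', 'd']
'b': index 0 in ['b', 'c', 'a', 'd'] -> ['b', 'c', 'a', 'd']
'c': index 1 in ['b', 'c', 'a', 'd'] -> ['c', 'b', 'a', 'd']
'a': index 2 in ['c', 'b', 'a', 'd'] -> ['a', 'c', 'b', 'd']


Output: [3, 1, 3, 3, 0, 1, 2]


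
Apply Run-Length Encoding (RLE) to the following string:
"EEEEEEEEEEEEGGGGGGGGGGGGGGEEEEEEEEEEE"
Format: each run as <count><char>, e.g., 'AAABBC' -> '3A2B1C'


Scanning runs left to right:
  i=0: run of 'E' x 12 -> '12E'
  i=12: run of 'G' x 14 -> '14G'
  i=26: run of 'E' x 11 -> '11E'

RLE = 12E14G11E


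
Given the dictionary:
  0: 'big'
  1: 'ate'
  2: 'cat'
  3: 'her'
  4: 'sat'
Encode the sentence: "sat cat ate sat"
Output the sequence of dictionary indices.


Look up each word in the dictionary:
  'sat' -> 4
  'cat' -> 2
  'ate' -> 1
  'sat' -> 4

Encoded: [4, 2, 1, 4]


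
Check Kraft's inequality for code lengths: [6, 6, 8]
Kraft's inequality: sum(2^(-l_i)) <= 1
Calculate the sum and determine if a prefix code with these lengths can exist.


Sum = 2^(-6) + 2^(-6) + 2^(-8)
    = 0.015625 + 0.015625 + 0.00390625
    = 9/256 = 0.03515625
Since 0.03515625 <= 1, Kraft's inequality IS satisfied.
A prefix code with these lengths CAN exist.

Kraft sum = 0.03515625. Satisfied.


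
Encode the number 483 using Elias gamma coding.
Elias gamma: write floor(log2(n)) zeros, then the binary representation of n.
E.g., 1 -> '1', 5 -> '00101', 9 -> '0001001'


num_bits = floor(log2(483)) + 1 = 9
leading_zeros = num_bits - 1 = 8
binary(483) = 111100011

Elias gamma(483) = '00000000' + '111100011' = 00000000111100011 (17 bits)


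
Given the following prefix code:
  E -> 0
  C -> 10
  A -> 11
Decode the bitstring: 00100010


Decoding step by step:
Bits 0 -> E
Bits 0 -> E
Bits 10 -> C
Bits 0 -> E
Bits 0 -> E
Bits 10 -> C


Decoded message: EECEEC


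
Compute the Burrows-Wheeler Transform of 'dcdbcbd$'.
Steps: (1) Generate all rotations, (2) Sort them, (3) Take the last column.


Rotations (sorted):
  0: $dcdbcbd -> last char: d
  1: bcbd$dcd -> last char: d
  2: bd$dcdbc -> last char: c
  3: cbd$dcdb -> last char: b
  4: cdbcbd$d -> last char: d
  5: d$dcdbcb -> last char: b
  6: dbcbd$dc -> last char: c
  7: dcdbcbd$ -> last char: $


BWT = ddcbdbc$


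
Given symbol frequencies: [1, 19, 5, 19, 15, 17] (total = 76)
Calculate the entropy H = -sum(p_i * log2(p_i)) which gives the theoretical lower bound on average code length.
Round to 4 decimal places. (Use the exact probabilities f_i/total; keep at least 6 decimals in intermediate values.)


Per-symbol terms -p_i * log2(p_i) with p_i = f_i/76:
  p = 1/76 = 0.013158: log2(p) = -6.247928, -p*log2(p) = 0.082210
  p = 19/76 = 0.250000: log2(p) = -2.000000, -p*log2(p) = 0.500000
  p = 5/76 = 0.065789: log2(p) = -3.925999, -p*log2(p) = 0.258289
  p = 19/76 = 0.250000: log2(p) = -2.000000, -p*log2(p) = 0.500000
  p = 15/76 = 0.197368: log2(p) = -2.341037, -p*log2(p) = 0.462047
  p = 17/76 = 0.223684: log2(p) = -2.160465, -p*log2(p) = 0.483262
H = 0.082210 + 0.500000 + 0.258289 + 0.500000 + 0.462047 + 0.483262 = 2.285808

H = 2.2858 bits/symbol


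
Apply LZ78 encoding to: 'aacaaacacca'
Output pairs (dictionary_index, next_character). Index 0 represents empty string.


LZ78 encoding steps:
Dictionary: {0: ''}
Step 1: w='' (idx 0), next='a' -> output (0, 'a'), add 'a' as idx 1
Step 2: w='a' (idx 1), next='c' -> output (1, 'c'), add 'ac' as idx 2
Step 3: w='a' (idx 1), next='a' -> output (1, 'a'), add 'aa' as idx 3
Step 4: w='ac' (idx 2), next='a' -> output (2, 'a'), add 'aca' as idx 4
Step 5: w='' (idx 0), next='c' -> output (0, 'c'), add 'c' as idx 5
Step 6: w='c' (idx 5), next='a' -> output (5, 'a'), add 'ca' as idx 6


Encoded: [(0, 'a'), (1, 'c'), (1, 'a'), (2, 'a'), (0, 'c'), (5, 'a')]


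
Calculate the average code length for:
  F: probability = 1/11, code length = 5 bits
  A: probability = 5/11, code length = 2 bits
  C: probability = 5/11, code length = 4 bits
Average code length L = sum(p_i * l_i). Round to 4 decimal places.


Weighted contributions p_i * l_i:
  F: (1/11) * 5 = 5/11
  A: (5/11) * 2 = 10/11
  C: (5/11) * 4 = 20/11
Sum = (5 + 10 + 20)/11 = 35/11

L = 35/11 = 3.1818 bits/symbol


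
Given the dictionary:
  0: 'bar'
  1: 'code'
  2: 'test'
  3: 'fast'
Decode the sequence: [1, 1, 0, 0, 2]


Look up each index in the dictionary:
  1 -> 'code'
  1 -> 'code'
  0 -> 'bar'
  0 -> 'bar'
  2 -> 'test'

Decoded: "code code bar bar test"


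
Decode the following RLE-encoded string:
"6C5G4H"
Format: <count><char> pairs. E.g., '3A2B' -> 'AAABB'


Expanding each <count><char> pair:
  6C -> 'CCCCCC'
  5G -> 'GGGGG'
  4H -> 'HHHH'

Decoded = CCCCCCGGGGGHHHH


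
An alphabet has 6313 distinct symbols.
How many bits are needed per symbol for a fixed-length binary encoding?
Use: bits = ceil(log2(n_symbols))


log2(6313) = 12.6241
Bracket: 2^12 = 4096 < 6313 <= 2^13 = 8192
So ceil(log2(6313)) = 13

bits = ceil(log2(6313)) = ceil(12.6241) = 13 bits


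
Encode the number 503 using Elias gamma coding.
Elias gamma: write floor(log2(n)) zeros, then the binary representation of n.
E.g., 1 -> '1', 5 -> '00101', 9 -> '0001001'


num_bits = floor(log2(503)) + 1 = 9
leading_zeros = num_bits - 1 = 8
binary(503) = 111110111

Elias gamma(503) = '00000000' + '111110111' = 00000000111110111 (17 bits)


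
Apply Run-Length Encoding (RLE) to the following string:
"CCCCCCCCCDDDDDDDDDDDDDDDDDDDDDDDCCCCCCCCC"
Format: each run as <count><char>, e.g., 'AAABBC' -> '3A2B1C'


Scanning runs left to right:
  i=0: run of 'C' x 9 -> '9C'
  i=9: run of 'D' x 23 -> '23D'
  i=32: run of 'C' x 9 -> '9C'

RLE = 9C23D9C


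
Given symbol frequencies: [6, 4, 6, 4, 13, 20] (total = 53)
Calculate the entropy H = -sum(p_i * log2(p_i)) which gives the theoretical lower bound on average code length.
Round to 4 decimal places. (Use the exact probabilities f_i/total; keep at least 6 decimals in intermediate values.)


Per-symbol terms -p_i * log2(p_i) with p_i = f_i/53:
  p = 6/53 = 0.113208: log2(p) = -3.142958, -p*log2(p) = 0.355807
  p = 4/53 = 0.075472: log2(p) = -3.727920, -p*log2(p) = 0.281352
  p = 6/53 = 0.113208: log2(p) = -3.142958, -p*log2(p) = 0.355807
  p = 4/53 = 0.075472: log2(p) = -3.727920, -p*log2(p) = 0.281352
  p = 13/53 = 0.245283: log2(p) = -2.027481, -p*log2(p) = 0.497307
  p = 20/53 = 0.377358: log2(p) = -1.405992, -p*log2(p) = 0.530563
H = 0.355807 + 0.281352 + 0.355807 + 0.281352 + 0.497307 + 0.530563 = 2.302188

H = 2.3022 bits/symbol


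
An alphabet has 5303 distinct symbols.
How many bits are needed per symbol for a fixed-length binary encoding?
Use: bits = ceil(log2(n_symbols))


log2(5303) = 12.3726
Bracket: 2^12 = 4096 < 5303 <= 2^13 = 8192
So ceil(log2(5303)) = 13

bits = ceil(log2(5303)) = ceil(12.3726) = 13 bits


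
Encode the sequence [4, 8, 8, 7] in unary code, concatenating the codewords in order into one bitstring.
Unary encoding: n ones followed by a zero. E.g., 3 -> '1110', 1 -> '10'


Encode each number as n ones followed by a terminating 0:
  4 -> 11110 (5 bits)
  8 -> 111111110 (9 bits)
  8 -> 111111110 (9 bits)
  7 -> 11111110 (8 bits)
Total length = 5 + 9 + 9 + 8 = 31 bits.

Unary([4, 8, 8, 7]) = 1111011111111011111111011111110 (31 bits)


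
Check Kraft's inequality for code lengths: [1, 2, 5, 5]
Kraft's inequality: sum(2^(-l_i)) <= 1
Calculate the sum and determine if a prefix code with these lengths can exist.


Sum = 2^(-1) + 2^(-2) + 2^(-5) + 2^(-5)
    = 0.5 + 0.25 + 0.03125 + 0.03125
    = 26/32 = 0.8125
Since 0.8125 <= 1, Kraft's inequality IS satisfied.
A prefix code with these lengths CAN exist.

Kraft sum = 0.8125. Satisfied.


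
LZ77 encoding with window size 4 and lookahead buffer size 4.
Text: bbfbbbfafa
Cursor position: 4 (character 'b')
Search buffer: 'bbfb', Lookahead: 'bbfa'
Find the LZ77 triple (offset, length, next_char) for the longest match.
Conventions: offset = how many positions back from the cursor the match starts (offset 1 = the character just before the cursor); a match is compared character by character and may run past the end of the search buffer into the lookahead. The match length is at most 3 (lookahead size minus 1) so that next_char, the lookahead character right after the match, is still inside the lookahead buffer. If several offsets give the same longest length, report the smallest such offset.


Try each offset into the search buffer:
  offset=1 (pos 3, char 'b'): match length 2
  offset=2 (pos 2, char 'f'): match length 0
  offset=3 (pos 1, char 'b'): match length 1
  offset=4 (pos 0, char 'b'): match length 3
Longest match has length 3 at offset 4.
next_char = character at position 4 + 3 = 7 -> 'a'

Best match: offset=4, length=3 (matching 'bbf' starting at position 0)
LZ77 triple: (4, 3, 'a')


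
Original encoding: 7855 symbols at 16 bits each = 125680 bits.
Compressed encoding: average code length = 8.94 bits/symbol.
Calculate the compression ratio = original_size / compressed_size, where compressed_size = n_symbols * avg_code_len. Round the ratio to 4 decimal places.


original_size = n_symbols * orig_bits = 7855 * 16 = 125680 bits
compressed_size = n_symbols * avg_code_len = 7855 * 8.94 = 70223.7 bits
ratio = original_size / compressed_size = 125680 / 70223.7 = 1.7897

Compression ratio = 1.7897


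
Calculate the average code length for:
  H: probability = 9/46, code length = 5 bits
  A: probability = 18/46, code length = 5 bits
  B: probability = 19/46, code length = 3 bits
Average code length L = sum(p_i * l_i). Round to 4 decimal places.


Weighted contributions p_i * l_i:
  H: (9/46) * 5 = 45/46
  A: (18/46) * 5 = 90/46
  B: (19/46) * 3 = 57/46
Sum = (45 + 90 + 57)/46 = 192/46

L = 192/46 = 4.1739 bits/symbol


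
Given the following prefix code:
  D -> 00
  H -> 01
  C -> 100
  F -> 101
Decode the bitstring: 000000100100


Decoding step by step:
Bits 00 -> D
Bits 00 -> D
Bits 00 -> D
Bits 100 -> C
Bits 100 -> C


Decoded message: DDDCC


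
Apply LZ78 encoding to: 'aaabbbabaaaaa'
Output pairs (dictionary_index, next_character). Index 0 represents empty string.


LZ78 encoding steps:
Dictionary: {0: ''}
Step 1: w='' (idx 0), next='a' -> output (0, 'a'), add 'a' as idx 1
Step 2: w='a' (idx 1), next='a' -> output (1, 'a'), add 'aa' as idx 2
Step 3: w='' (idx 0), next='b' -> output (0, 'b'), add 'b' as idx 3
Step 4: w='b' (idx 3), next='b' -> output (3, 'b'), add 'bb' as idx 4
Step 5: w='a' (idx 1), next='b' -> output (1, 'b'), add 'ab' as idx 5
Step 6: w='aa' (idx 2), next='a' -> output (2, 'a'), add 'aaa' as idx 6
Step 7: w='aa' (idx 2), end of input -> output (2, '')


Encoded: [(0, 'a'), (1, 'a'), (0, 'b'), (3, 'b'), (1, 'b'), (2, 'a'), (2, '')]


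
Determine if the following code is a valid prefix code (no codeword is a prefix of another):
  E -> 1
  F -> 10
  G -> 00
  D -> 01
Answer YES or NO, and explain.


Checking each pair (does one codeword prefix another?):
  E='1' vs F='10': prefix -- VIOLATION

NO -- this is NOT a valid prefix code. E (1) is a prefix of F (10).


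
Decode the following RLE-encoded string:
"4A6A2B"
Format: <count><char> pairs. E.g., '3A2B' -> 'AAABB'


Expanding each <count><char> pair:
  4A -> 'AAAA'
  6A -> 'AAAAAA'
  2B -> 'BB'

Decoded = AAAAAAAAAABB


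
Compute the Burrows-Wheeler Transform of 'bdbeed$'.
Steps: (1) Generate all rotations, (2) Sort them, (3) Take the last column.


Rotations (sorted):
  0: $bdbeed -> last char: d
  1: bdbeed$ -> last char: $
  2: beed$bd -> last char: d
  3: d$bdbee -> last char: e
  4: dbeed$b -> last char: b
  5: ed$bdbe -> last char: e
  6: eed$bdb -> last char: b


BWT = d$debeb


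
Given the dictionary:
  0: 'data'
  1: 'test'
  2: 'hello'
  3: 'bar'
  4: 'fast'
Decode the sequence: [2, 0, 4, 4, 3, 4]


Look up each index in the dictionary:
  2 -> 'hello'
  0 -> 'data'
  4 -> 'fast'
  4 -> 'fast'
  3 -> 'bar'
  4 -> 'fast'

Decoded: "hello data fast fast bar fast"


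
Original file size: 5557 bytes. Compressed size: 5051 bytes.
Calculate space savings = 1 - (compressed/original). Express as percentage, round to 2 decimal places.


ratio = compressed/original = 5051/5557 = 0.908944
savings = 1 - ratio = 1 - 0.908944 = 0.091056
as a percentage: 0.091056 * 100 = 9.11%

Space savings = 1 - 5051/5557 = 9.11%


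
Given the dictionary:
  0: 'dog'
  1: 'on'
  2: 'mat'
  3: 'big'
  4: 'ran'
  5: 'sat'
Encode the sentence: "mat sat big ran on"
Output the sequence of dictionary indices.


Look up each word in the dictionary:
  'mat' -> 2
  'sat' -> 5
  'big' -> 3
  'ran' -> 4
  'on' -> 1

Encoded: [2, 5, 3, 4, 1]


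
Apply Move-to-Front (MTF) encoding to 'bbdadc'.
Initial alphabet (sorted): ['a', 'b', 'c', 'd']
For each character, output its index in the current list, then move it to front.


MTF encoding:
'b': index 1 in ['a', 'b', 'c', 'd'] -> ['b', 'a', 'c', 'd']
'b': index 0 in ['b', 'a', 'c', 'd'] -> ['b', 'a', 'c', 'd']
'd': index 3 in ['b', 'a', 'c', 'd'] -> ['d', 'b', 'a', 'c']
'a': index 2 in ['d', 'b', 'a', 'c'] -> ['a', 'd', 'b', 'c']
'd': index 1 in ['a', 'd', 'b', 'c'] -> ['d', 'a', 'b', 'c']
'c': index 3 in ['d', 'a', 'b', 'c'] -> ['c', 'd', 'a', 'b']


Output: [1, 0, 3, 2, 1, 3]


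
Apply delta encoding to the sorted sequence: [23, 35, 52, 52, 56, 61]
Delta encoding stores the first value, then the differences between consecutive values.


First value: 23
Deltas:
  35 - 23 = 12
  52 - 35 = 17
  52 - 52 = 0
  56 - 52 = 4
  61 - 56 = 5


Delta encoded: [23, 12, 17, 0, 4, 5]


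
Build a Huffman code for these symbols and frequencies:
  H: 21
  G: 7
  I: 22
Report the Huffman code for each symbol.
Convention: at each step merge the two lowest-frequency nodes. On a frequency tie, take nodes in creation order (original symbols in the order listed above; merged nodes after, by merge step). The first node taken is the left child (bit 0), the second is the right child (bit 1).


Huffman tree construction:
Step 1: Merge G(7) + H(21) = 28
Step 2: Merge I(22) + (G+H)(28) = 50
Read each symbol's code off the tree from the root (left child = 0, right child = 1).

Codes:
  H: 11 (length 2)
  G: 10 (length 2)
  I: 0 (length 1)
Average code length: 78/50 = 1.5600 bits/symbol


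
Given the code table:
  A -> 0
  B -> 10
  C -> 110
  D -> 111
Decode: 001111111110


Decoding:
0 -> A
0 -> A
111 -> D
111 -> D
111 -> D
0 -> A


Result: AADDDA


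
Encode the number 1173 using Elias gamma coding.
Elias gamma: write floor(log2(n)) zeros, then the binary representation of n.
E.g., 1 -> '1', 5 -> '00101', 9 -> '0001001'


num_bits = floor(log2(1173)) + 1 = 11
leading_zeros = num_bits - 1 = 10
binary(1173) = 10010010101

Elias gamma(1173) = '0000000000' + '10010010101' = 000000000010010010101 (21 bits)


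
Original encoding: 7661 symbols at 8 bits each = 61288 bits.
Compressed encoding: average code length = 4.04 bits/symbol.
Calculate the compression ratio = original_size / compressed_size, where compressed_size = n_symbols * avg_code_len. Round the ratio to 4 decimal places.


original_size = n_symbols * orig_bits = 7661 * 8 = 61288 bits
compressed_size = n_symbols * avg_code_len = 7661 * 4.04 = 30950.44 bits
ratio = original_size / compressed_size = 61288 / 30950.44 = 1.9802

Compression ratio = 1.9802


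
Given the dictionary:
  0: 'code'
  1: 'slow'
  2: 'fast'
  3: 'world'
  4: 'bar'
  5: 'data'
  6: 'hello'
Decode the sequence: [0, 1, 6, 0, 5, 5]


Look up each index in the dictionary:
  0 -> 'code'
  1 -> 'slow'
  6 -> 'hello'
  0 -> 'code'
  5 -> 'data'
  5 -> 'data'

Decoded: "code slow hello code data data"


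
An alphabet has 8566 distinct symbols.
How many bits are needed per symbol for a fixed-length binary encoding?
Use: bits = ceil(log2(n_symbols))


log2(8566) = 13.0644
Bracket: 2^13 = 8192 < 8566 <= 2^14 = 16384
So ceil(log2(8566)) = 14

bits = ceil(log2(8566)) = ceil(13.0644) = 14 bits


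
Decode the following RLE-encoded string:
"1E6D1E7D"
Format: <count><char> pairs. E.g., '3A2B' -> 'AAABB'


Expanding each <count><char> pair:
  1E -> 'E'
  6D -> 'DDDDDD'
  1E -> 'E'
  7D -> 'DDDDDDD'

Decoded = EDDDDDDEDDDDDDD


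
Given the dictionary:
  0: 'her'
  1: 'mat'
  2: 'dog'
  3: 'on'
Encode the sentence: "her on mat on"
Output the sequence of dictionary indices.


Look up each word in the dictionary:
  'her' -> 0
  'on' -> 3
  'mat' -> 1
  'on' -> 3

Encoded: [0, 3, 1, 3]


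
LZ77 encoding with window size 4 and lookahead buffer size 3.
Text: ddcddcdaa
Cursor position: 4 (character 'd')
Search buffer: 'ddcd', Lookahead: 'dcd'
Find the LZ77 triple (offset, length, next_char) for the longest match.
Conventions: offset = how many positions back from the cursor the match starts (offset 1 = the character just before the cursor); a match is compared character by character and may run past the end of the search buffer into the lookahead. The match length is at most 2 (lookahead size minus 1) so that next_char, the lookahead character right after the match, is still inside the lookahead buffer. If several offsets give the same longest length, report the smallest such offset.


Try each offset into the search buffer:
  offset=1 (pos 3, char 'd'): match length 1
  offset=2 (pos 2, char 'c'): match length 0
  offset=3 (pos 1, char 'd'): match length 2
  offset=4 (pos 0, char 'd'): match length 1
Longest match has length 2 at offset 3.
next_char = character at position 4 + 2 = 6 -> 'd'

Best match: offset=3, length=2 (matching 'dc' starting at position 1)
LZ77 triple: (3, 2, 'd')


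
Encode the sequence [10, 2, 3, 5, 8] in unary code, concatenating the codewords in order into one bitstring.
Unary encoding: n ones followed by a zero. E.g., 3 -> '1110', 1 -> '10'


Encode each number as n ones followed by a terminating 0:
  10 -> 11111111110 (11 bits)
  2 -> 110 (3 bits)
  3 -> 1110 (4 bits)
  5 -> 111110 (6 bits)
  8 -> 111111110 (9 bits)
Total length = 11 + 3 + 4 + 6 + 9 = 33 bits.

Unary([10, 2, 3, 5, 8]) = 111111111101101110111110111111110 (33 bits)


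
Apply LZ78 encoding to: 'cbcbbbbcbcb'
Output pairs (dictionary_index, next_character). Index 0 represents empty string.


LZ78 encoding steps:
Dictionary: {0: ''}
Step 1: w='' (idx 0), next='c' -> output (0, 'c'), add 'c' as idx 1
Step 2: w='' (idx 0), next='b' -> output (0, 'b'), add 'b' as idx 2
Step 3: w='c' (idx 1), next='b' -> output (1, 'b'), add 'cb' as idx 3
Step 4: w='b' (idx 2), next='b' -> output (2, 'b'), add 'bb' as idx 4
Step 5: w='b' (idx 2), next='c' -> output (2, 'c'), add 'bc' as idx 5
Step 6: w='bc' (idx 5), next='b' -> output (5, 'b'), add 'bcb' as idx 6


Encoded: [(0, 'c'), (0, 'b'), (1, 'b'), (2, 'b'), (2, 'c'), (5, 'b')]


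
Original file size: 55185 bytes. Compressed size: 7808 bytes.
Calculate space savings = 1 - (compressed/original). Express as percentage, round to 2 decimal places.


ratio = compressed/original = 7808/55185 = 0.141488
savings = 1 - ratio = 1 - 0.141488 = 0.858512
as a percentage: 0.858512 * 100 = 85.85%

Space savings = 1 - 7808/55185 = 85.85%


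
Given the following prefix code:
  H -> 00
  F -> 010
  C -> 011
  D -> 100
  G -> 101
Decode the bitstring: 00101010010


Decoding step by step:
Bits 00 -> H
Bits 101 -> G
Bits 010 -> F
Bits 010 -> F


Decoded message: HGFF


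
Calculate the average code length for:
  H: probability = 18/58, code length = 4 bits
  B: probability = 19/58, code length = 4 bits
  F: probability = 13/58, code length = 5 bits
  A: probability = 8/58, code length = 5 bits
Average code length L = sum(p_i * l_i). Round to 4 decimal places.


Weighted contributions p_i * l_i:
  H: (18/58) * 4 = 72/58
  B: (19/58) * 4 = 76/58
  F: (13/58) * 5 = 65/58
  A: (8/58) * 5 = 40/58
Sum = (72 + 76 + 65 + 40)/58 = 253/58

L = 253/58 = 4.3621 bits/symbol


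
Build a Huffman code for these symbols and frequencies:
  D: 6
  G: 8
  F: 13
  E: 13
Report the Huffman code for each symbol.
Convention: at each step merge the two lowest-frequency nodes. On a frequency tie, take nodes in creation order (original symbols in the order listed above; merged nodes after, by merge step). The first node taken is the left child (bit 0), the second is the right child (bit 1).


Huffman tree construction:
Step 1: Merge D(6) + G(8) = 14
Step 2: Merge F(13) + E(13) = 26
Step 3: Merge (D+G)(14) + (F+E)(26) = 40
Read each symbol's code off the tree from the root (left child = 0, right child = 1).

Codes:
  D: 00 (length 2)
  G: 01 (length 2)
  F: 10 (length 2)
  E: 11 (length 2)
Average code length: 80/40 = 2.0000 bits/symbol


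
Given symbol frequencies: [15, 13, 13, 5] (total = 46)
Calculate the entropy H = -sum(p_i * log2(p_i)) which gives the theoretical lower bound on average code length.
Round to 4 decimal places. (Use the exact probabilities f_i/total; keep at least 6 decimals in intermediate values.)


Per-symbol terms -p_i * log2(p_i) with p_i = f_i/46:
  p = 15/46 = 0.326087: log2(p) = -1.616671, -p*log2(p) = 0.527175
  p = 13/46 = 0.282609: log2(p) = -1.823122, -p*log2(p) = 0.515230
  p = 13/46 = 0.282609: log2(p) = -1.823122, -p*log2(p) = 0.515230
  p = 5/46 = 0.108696: log2(p) = -3.201634, -p*log2(p) = 0.348004
H = 0.527175 + 0.515230 + 0.515230 + 0.348004 = 1.905639

H = 1.9056 bits/symbol


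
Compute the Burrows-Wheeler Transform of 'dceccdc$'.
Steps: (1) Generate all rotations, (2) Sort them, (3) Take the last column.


Rotations (sorted):
  0: $dceccdc -> last char: c
  1: c$dceccd -> last char: d
  2: ccdc$dce -> last char: e
  3: cdc$dcec -> last char: c
  4: ceccdc$d -> last char: d
  5: dc$dcecc -> last char: c
  6: dceccdc$ -> last char: $
  7: eccdc$dc -> last char: c


BWT = cdecdc$c


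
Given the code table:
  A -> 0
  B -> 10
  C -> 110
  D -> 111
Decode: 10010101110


Decoding:
10 -> B
0 -> A
10 -> B
10 -> B
111 -> D
0 -> A


Result: BABBDA


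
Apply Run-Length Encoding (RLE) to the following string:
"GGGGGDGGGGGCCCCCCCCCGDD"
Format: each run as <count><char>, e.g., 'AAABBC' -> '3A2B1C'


Scanning runs left to right:
  i=0: run of 'G' x 5 -> '5G'
  i=5: run of 'D' x 1 -> '1D'
  i=6: run of 'G' x 5 -> '5G'
  i=11: run of 'C' x 9 -> '9C'
  i=20: run of 'G' x 1 -> '1G'
  i=21: run of 'D' x 2 -> '2D'

RLE = 5G1D5G9C1G2D


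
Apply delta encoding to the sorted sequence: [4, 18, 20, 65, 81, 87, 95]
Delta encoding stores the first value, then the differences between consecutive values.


First value: 4
Deltas:
  18 - 4 = 14
  20 - 18 = 2
  65 - 20 = 45
  81 - 65 = 16
  87 - 81 = 6
  95 - 87 = 8


Delta encoded: [4, 14, 2, 45, 16, 6, 8]


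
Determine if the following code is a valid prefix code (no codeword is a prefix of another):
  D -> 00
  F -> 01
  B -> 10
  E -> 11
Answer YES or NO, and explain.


Checking each pair (does one codeword prefix another?):
  D='00' vs F='01': no prefix
  D='00' vs B='10': no prefix
  D='00' vs E='11': no prefix
  F='01' vs D='00': no prefix
  F='01' vs B='10': no prefix
  F='01' vs E='11': no prefix
  B='10' vs D='00': no prefix
  B='10' vs F='01': no prefix
  B='10' vs E='11': no prefix
  E='11' vs D='00': no prefix
  E='11' vs F='01': no prefix
  E='11' vs B='10': no prefix
No violation found over all pairs.

YES -- this is a valid prefix code. No codeword is a prefix of any other codeword.


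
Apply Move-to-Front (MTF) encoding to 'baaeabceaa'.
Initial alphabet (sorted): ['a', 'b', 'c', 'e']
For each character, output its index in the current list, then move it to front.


MTF encoding:
'b': index 1 in ['a', 'b', 'c', 'e'] -> ['b', 'a', 'c', 'e']
'a': index 1 in ['b', 'a', 'c', 'e'] -> ['a', 'b', 'c', 'e']
'a': index 0 in ['a', 'b', 'c', 'e'] -> ['a', 'b', 'c', 'e']
'e': index 3 in ['a', 'b', 'c', 'e'] -> ['e', 'a', 'b', 'c']
'a': index 1 in ['e', 'a', 'b', 'c'] -> ['a', 'e', 'b', 'c']
'b': index 2 in ['a', 'e', 'b', 'c'] -> ['b', 'a', 'e', 'c']
'c': index 3 in ['b', 'a', 'e', 'c'] -> ['c', 'b', 'a', 'e']
'e': index 3 in ['c', 'b', 'a', 'e'] -> ['e', 'c', 'b', 'a']
'a': index 3 in ['e', 'c', 'b', 'a'] -> ['a', 'e', 'c', 'b']
'a': index 0 in ['a', 'e', 'c', 'b'] -> ['a', 'e', 'c', 'b']


Output: [1, 1, 0, 3, 1, 2, 3, 3, 3, 0]


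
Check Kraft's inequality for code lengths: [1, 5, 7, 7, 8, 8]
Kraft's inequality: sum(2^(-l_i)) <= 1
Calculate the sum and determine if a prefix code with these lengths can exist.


Sum = 2^(-1) + 2^(-5) + 2^(-7) + 2^(-7) + 2^(-8) + 2^(-8)
    = 0.5 + 0.03125 + 0.0078125 + 0.0078125 + 0.00390625 + 0.00390625
    = 142/256 = 0.5546875
Since 0.5546875 <= 1, Kraft's inequality IS satisfied.
A prefix code with these lengths CAN exist.

Kraft sum = 0.5546875. Satisfied.


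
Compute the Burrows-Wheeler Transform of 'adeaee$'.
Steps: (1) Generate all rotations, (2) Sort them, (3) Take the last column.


Rotations (sorted):
  0: $adeaee -> last char: e
  1: adeaee$ -> last char: $
  2: aee$ade -> last char: e
  3: deaee$a -> last char: a
  4: e$adeae -> last char: e
  5: eaee$ad -> last char: d
  6: ee$adea -> last char: a


BWT = e$eaeda


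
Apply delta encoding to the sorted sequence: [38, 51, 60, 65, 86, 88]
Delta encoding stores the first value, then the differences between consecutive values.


First value: 38
Deltas:
  51 - 38 = 13
  60 - 51 = 9
  65 - 60 = 5
  86 - 65 = 21
  88 - 86 = 2


Delta encoded: [38, 13, 9, 5, 21, 2]


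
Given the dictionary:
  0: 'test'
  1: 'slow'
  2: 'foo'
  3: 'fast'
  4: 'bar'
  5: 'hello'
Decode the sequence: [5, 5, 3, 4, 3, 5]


Look up each index in the dictionary:
  5 -> 'hello'
  5 -> 'hello'
  3 -> 'fast'
  4 -> 'bar'
  3 -> 'fast'
  5 -> 'hello'

Decoded: "hello hello fast bar fast hello"


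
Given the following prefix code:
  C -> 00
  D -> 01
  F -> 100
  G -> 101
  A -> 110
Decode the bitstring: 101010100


Decoding step by step:
Bits 101 -> G
Bits 01 -> D
Bits 01 -> D
Bits 00 -> C


Decoded message: GDDC


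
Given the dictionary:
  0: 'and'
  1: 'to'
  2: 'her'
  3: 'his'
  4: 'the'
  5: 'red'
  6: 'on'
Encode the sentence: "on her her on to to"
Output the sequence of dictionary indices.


Look up each word in the dictionary:
  'on' -> 6
  'her' -> 2
  'her' -> 2
  'on' -> 6
  'to' -> 1
  'to' -> 1

Encoded: [6, 2, 2, 6, 1, 1]


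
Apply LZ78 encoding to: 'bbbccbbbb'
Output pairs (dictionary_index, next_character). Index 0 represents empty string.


LZ78 encoding steps:
Dictionary: {0: ''}
Step 1: w='' (idx 0), next='b' -> output (0, 'b'), add 'b' as idx 1
Step 2: w='b' (idx 1), next='b' -> output (1, 'b'), add 'bb' as idx 2
Step 3: w='' (idx 0), next='c' -> output (0, 'c'), add 'c' as idx 3
Step 4: w='c' (idx 3), next='b' -> output (3, 'b'), add 'cb' as idx 4
Step 5: w='bb' (idx 2), next='b' -> output (2, 'b'), add 'bbb' as idx 5


Encoded: [(0, 'b'), (1, 'b'), (0, 'c'), (3, 'b'), (2, 'b')]


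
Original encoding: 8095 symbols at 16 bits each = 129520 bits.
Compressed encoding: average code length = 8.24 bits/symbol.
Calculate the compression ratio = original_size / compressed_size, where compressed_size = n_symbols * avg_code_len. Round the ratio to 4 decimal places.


original_size = n_symbols * orig_bits = 8095 * 16 = 129520 bits
compressed_size = n_symbols * avg_code_len = 8095 * 8.24 = 66702.8 bits
ratio = original_size / compressed_size = 129520 / 66702.8 = 1.9417

Compression ratio = 1.9417


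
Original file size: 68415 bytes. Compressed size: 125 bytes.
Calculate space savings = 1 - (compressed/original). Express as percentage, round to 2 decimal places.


ratio = compressed/original = 125/68415 = 0.001827
savings = 1 - ratio = 1 - 0.001827 = 0.998173
as a percentage: 0.998173 * 100 = 99.82%

Space savings = 1 - 125/68415 = 99.82%


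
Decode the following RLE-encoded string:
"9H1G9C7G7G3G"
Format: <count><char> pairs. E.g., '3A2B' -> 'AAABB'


Expanding each <count><char> pair:
  9H -> 'HHHHHHHHH'
  1G -> 'G'
  9C -> 'CCCCCCCCC'
  7G -> 'GGGGGGG'
  7G -> 'GGGGGGG'
  3G -> 'GGG'

Decoded = HHHHHHHHHGCCCCCCCCCGGGGGGGGGGGGGGGGG


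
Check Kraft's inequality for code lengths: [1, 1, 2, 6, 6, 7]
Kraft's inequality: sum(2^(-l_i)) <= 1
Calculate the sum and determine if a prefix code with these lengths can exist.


Sum = 2^(-1) + 2^(-1) + 2^(-2) + 2^(-6) + 2^(-6) + 2^(-7)
    = 0.5 + 0.5 + 0.25 + 0.015625 + 0.015625 + 0.0078125
    = 165/128 = 1.2890625
Since 1.2890625 > 1, Kraft's inequality is NOT satisfied.
A prefix code with these lengths CANNOT exist.

Kraft sum = 1.2890625. Not satisfied.


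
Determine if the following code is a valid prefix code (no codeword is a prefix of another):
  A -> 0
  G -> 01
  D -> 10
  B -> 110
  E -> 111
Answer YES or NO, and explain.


Checking each pair (does one codeword prefix another?):
  A='0' vs G='01': prefix -- VIOLATION

NO -- this is NOT a valid prefix code. A (0) is a prefix of G (01).


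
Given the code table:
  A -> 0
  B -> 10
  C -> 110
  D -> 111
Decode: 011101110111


Decoding:
0 -> A
111 -> D
0 -> A
111 -> D
0 -> A
111 -> D


Result: ADADAD


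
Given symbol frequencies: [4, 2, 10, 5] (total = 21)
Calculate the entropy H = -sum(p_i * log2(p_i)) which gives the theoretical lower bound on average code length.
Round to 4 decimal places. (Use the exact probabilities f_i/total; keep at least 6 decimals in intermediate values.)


Per-symbol terms -p_i * log2(p_i) with p_i = f_i/21:
  p = 4/21 = 0.190476: log2(p) = -2.392317, -p*log2(p) = 0.455680
  p = 2/21 = 0.095238: log2(p) = -3.392317, -p*log2(p) = 0.323078
  p = 10/21 = 0.476190: log2(p) = -1.070389, -p*log2(p) = 0.509709
  p = 5/21 = 0.238095: log2(p) = -2.070389, -p*log2(p) = 0.492950
H = 0.455680 + 0.323078 + 0.509709 + 0.492950 = 1.781417

H = 1.7814 bits/symbol


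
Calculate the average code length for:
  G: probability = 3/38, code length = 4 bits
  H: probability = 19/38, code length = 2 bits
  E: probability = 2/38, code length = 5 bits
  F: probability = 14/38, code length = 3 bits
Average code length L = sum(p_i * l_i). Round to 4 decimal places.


Weighted contributions p_i * l_i:
  G: (3/38) * 4 = 12/38
  H: (19/38) * 2 = 38/38
  E: (2/38) * 5 = 10/38
  F: (14/38) * 3 = 42/38
Sum = (12 + 38 + 10 + 42)/38 = 102/38

L = 102/38 = 2.6842 bits/symbol


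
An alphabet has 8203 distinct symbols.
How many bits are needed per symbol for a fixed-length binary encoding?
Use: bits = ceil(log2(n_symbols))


log2(8203) = 13.0019
Bracket: 2^13 = 8192 < 8203 <= 2^14 = 16384
So ceil(log2(8203)) = 14

bits = ceil(log2(8203)) = ceil(13.0019) = 14 bits


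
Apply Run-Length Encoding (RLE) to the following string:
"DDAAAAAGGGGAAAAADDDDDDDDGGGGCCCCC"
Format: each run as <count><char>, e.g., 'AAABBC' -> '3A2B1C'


Scanning runs left to right:
  i=0: run of 'D' x 2 -> '2D'
  i=2: run of 'A' x 5 -> '5A'
  i=7: run of 'G' x 4 -> '4G'
  i=11: run of 'A' x 5 -> '5A'
  i=16: run of 'D' x 8 -> '8D'
  i=24: run of 'G' x 4 -> '4G'
  i=28: run of 'C' x 5 -> '5C'

RLE = 2D5A4G5A8D4G5C


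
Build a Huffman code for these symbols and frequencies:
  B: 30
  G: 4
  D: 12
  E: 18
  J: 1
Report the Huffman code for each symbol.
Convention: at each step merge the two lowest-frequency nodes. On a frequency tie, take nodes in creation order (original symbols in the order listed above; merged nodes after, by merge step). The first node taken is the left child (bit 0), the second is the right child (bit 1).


Huffman tree construction:
Step 1: Merge J(1) + G(4) = 5
Step 2: Merge (J+G)(5) + D(12) = 17
Step 3: Merge ((J+G)+D)(17) + E(18) = 35
Step 4: Merge B(30) + (((J+G)+D)+E)(35) = 65
Read each symbol's code off the tree from the root (left child = 0, right child = 1).

Codes:
  B: 0 (length 1)
  G: 1001 (length 4)
  D: 101 (length 3)
  E: 11 (length 2)
  J: 1000 (length 4)
Average code length: 122/65 = 1.8769 bits/symbol


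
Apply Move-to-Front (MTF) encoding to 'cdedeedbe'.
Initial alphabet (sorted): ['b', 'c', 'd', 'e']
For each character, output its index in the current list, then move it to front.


MTF encoding:
'c': index 1 in ['b', 'c', 'd', 'e'] -> ['c', 'b', 'd', 'e']
'd': index 2 in ['c', 'b', 'd', 'e'] -> ['d', 'c', 'b', 'e']
'e': index 3 in ['d', 'c', 'b', 'e'] -> ['e', 'd', 'c', 'b']
'd': index 1 in ['e', 'd', 'c', 'b'] -> ['d', 'e', 'c', 'b']
'e': index 1 in ['d', 'e', 'c', 'b'] -> ['e', 'd', 'c', 'b']
'e': index 0 in ['e', 'd', 'c', 'b'] -> ['e', 'd', 'c', 'b']
'd': index 1 in ['e', 'd', 'c', 'b'] -> ['d', 'e', 'c', 'b']
'b': index 3 in ['d', 'e', 'c', 'b'] -> ['b', 'd', 'e', 'c']
'e': index 2 in ['b', 'd', 'e', 'c'] -> ['e', 'b', 'd', 'c']


Output: [1, 2, 3, 1, 1, 0, 1, 3, 2]


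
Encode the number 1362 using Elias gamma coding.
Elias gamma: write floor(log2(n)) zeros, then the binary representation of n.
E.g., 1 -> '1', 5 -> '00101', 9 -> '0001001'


num_bits = floor(log2(1362)) + 1 = 11
leading_zeros = num_bits - 1 = 10
binary(1362) = 10101010010

Elias gamma(1362) = '0000000000' + '10101010010' = 000000000010101010010 (21 bits)


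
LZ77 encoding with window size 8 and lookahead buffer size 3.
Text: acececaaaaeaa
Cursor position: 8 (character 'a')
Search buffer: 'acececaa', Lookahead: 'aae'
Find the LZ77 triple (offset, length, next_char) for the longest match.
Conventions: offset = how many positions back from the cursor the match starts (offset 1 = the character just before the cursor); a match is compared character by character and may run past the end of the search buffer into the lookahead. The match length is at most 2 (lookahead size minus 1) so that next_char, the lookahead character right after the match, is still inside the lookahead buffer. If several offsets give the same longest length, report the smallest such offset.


Try each offset into the search buffer:
  offset=1 (pos 7, char 'a'): match length 2
  offset=2 (pos 6, char 'a'): match length 2
  offset=3 (pos 5, char 'c'): match length 0
  offset=4 (pos 4, char 'e'): match length 0
  offset=5 (pos 3, char 'c'): match length 0
  offset=6 (pos 2, char 'e'): match length 0
  offset=7 (pos 1, char 'c'): match length 0
  offset=8 (pos 0, char 'a'): match length 1
Longest match has length 2, found at offsets 1, 2; take the smallest, offset 1.
next_char = character at position 8 + 2 = 10 -> 'e'

Best match: offset=1, length=2 (matching 'aa' starting at position 7)
LZ77 triple: (1, 2, 'e')


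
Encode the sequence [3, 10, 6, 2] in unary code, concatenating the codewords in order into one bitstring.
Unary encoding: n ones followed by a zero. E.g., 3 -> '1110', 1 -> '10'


Encode each number as n ones followed by a terminating 0:
  3 -> 1110 (4 bits)
  10 -> 11111111110 (11 bits)
  6 -> 1111110 (7 bits)
  2 -> 110 (3 bits)
Total length = 4 + 11 + 7 + 3 = 25 bits.

Unary([3, 10, 6, 2]) = 1110111111111101111110110 (25 bits)


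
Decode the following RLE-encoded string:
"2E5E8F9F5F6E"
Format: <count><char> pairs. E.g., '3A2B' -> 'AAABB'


Expanding each <count><char> pair:
  2E -> 'EE'
  5E -> 'EEEEE'
  8F -> 'FFFFFFFF'
  9F -> 'FFFFFFFFF'
  5F -> 'FFFFF'
  6E -> 'EEEEEE'

Decoded = EEEEEEEFFFFFFFFFFFFFFFFFFFFFFEEEEEE


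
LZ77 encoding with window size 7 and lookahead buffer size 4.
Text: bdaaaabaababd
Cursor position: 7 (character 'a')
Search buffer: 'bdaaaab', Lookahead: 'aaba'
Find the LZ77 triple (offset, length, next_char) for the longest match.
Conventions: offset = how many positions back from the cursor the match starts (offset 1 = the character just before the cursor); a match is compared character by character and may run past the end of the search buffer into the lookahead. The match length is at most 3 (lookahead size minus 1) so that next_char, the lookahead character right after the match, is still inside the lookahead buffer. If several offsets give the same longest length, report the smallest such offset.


Try each offset into the search buffer:
  offset=1 (pos 6, char 'b'): match length 0
  offset=2 (pos 5, char 'a'): match length 1
  offset=3 (pos 4, char 'a'): match length 3
  offset=4 (pos 3, char 'a'): match length 2
  offset=5 (pos 2, char 'a'): match length 2
  offset=6 (pos 1, char 'd'): match length 0
  offset=7 (pos 0, char 'b'): match length 0
Longest match has length 3 at offset 3.
next_char = character at position 7 + 3 = 10 -> 'a'

Best match: offset=3, length=3 (matching 'aab' starting at position 4)
LZ77 triple: (3, 3, 'a')
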